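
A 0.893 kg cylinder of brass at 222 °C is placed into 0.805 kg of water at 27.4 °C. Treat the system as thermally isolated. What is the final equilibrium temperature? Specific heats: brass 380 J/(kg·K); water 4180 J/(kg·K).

T_f = Σ m_i c_i T_i / Σ m_i c_i:
T_f = (339.34·222 + 3364.9·27.4) / (339.34 + 3364.9)
    = 167532 / 3704.2 ≈ 45.23 °C

T_f ≈ 45.2 °C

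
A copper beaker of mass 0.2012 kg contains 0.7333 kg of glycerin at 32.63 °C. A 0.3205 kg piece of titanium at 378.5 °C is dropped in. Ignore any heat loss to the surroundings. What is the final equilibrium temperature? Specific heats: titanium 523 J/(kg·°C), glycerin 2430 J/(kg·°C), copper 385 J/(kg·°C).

T_f ≈ 61.2 °C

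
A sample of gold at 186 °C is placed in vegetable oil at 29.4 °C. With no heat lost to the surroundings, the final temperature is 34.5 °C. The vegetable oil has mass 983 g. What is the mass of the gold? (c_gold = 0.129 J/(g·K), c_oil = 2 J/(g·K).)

m ≈ 513 g

Heat lost by the gold = heat gained by the oil:
m·0.129·(186 − 34.5) = 983·2·(34.5 − 29.4)
19.54 m = 10027  ⇒  m ≈ 513 g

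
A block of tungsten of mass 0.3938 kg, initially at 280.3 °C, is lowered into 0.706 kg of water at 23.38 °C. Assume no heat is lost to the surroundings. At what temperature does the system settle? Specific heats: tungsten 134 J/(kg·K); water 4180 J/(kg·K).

Setting the total heat transfer to zero:
0.3938*134*(T − 280.3) + 0.706*4180*(T − 23.38) = 0
52.77(T − 280.3) + 2951.1(T − 23.38) = 0
(52.77 + 2951.1) T = 52.77*280.3 + 2951.1*23.38
T = 83787 / 3003.8 = 27.9 °C

T_f ≈ 27.9 °C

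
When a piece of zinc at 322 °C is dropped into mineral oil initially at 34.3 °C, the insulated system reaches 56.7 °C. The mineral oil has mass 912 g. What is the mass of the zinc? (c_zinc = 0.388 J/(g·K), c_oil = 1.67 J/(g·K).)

m ≈ 331 g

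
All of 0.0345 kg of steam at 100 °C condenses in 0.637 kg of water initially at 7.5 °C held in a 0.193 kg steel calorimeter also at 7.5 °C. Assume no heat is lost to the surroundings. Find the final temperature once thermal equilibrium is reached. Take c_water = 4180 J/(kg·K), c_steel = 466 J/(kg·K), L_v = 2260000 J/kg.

T_f ≈ 39.0 °C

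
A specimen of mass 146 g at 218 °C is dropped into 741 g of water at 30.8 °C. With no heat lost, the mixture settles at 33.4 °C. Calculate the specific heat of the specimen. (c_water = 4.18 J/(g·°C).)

Setting the total heat transfer to zero:
146×c×(33.4 − 218) + 741×4.18×(33.4 − 30.8) = 0
-26952 c = -8053.2
c = -8053.2/-26952 ≈ 0.2988 J/(g·°C)

c ≈ 0.299 J/(g·°C)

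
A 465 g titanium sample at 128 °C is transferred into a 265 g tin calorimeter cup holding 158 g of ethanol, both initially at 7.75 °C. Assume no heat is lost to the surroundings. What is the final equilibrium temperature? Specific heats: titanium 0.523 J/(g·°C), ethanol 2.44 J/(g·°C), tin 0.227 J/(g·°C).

Heat gained plus heat lost sum to zero:
465×0.523×(T − 128) + 158×2.44×(T − 7.75) + 265×0.227×(T − 7.75) = 0
(243.2 + 385.52 + 60.16) T = 243.2×128 + 385.52×7.75 + 60.16×7.75
T = 34583/688.87 ≈ 50.20 °C

T_f ≈ 50.2 °C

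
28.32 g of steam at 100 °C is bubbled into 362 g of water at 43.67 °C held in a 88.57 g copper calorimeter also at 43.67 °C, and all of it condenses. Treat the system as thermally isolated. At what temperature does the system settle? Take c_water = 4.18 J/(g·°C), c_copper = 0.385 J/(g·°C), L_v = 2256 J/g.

T_f ≈ 86.0 °C

Energy balance with sensible and latent terms:
condense steam: −28.32×2256 = −63890
  condensate cools 100→T: 28.32×4.18×(T − 100) = 118.38(T − 100)
  original water: 1513.2(T − 43.67)
  cup: 34.1(T − 43.67)
1665.6 T = 63890 + 11838 + 67569 = 143297
T ≈ 86.03 °C, under the boiling point, so the assumption holds.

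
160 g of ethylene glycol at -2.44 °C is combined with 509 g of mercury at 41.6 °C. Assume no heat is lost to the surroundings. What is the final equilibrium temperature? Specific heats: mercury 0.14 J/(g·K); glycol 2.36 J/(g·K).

T_f ≈ 4.6 °C

Energy conservation, ΣQ = 0:
509·0.14·(T − 41.6) + 160·2.36·(T − (-2.44)) = 0
448.86 T = 2043.1
T ≈ 4.55 °C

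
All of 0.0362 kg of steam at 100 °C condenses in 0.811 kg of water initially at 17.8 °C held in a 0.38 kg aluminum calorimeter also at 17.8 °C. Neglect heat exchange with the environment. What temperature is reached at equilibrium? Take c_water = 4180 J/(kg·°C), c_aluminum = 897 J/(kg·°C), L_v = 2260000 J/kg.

Let T be the final temperature. ΣQ_i = 0:
steam→water at 100 °C releases m L_v = 0.0362×2260000 = 81812
  condensate cools 100→T: 0.0362×4180×(T − 100) = 151.32(T − 100)
  water warms: 0.811×4180×(T − 17.8) = 3390(T − 17.8)
  cup: 340.86(T − 17.8)
3882.2 T = 81812 + 15132 + 66409 = 163353
T ≈ 42.08 °C, under the boiling point, so the assumption holds.

T_f ≈ 42.1 °C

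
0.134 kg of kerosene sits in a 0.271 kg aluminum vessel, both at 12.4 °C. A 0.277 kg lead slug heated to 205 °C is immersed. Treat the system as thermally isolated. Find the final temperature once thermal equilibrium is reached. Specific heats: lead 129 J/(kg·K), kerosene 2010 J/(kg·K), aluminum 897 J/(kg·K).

Energy conservation, ΣQ = 0:
0.277*129*(T − 205) + 0.134*2010*(T − 12.4) + 0.271*897*(T − 12.4) = 0
35.73(T − 205) + 269.34(T − 12.4) + 243.09(T − 12.4) = 0
(35.73 + 269.34 + 243.09) T = 35.73*205 + 269.34*12.4 + 243.09*12.4
T ≈ 24.96 °C

T_f ≈ 25.0 °C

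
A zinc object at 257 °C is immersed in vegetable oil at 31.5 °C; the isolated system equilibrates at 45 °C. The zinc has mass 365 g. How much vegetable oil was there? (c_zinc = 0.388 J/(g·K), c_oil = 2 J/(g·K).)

m ≈ 1110 g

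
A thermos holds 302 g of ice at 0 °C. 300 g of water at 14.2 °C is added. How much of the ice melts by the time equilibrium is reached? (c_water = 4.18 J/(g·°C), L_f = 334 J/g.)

m_melted ≈ 53.3 g

Heat available from the water dropping to 0 °C: 300×4.18×14.2 = 17807 J.
Melting all 302 g of ice would need 302×334 = 100868 J.
That's not enough to melt it all — equilibrium is at 0 °C with ice remaining.
m_melted×334 = 17807  ⇒  m_melted ≈ 53.31 g.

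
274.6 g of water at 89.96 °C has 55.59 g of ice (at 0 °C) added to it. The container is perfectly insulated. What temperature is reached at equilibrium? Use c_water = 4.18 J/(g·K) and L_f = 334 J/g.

Let T be the final temperature. ΣQ_i = 0:
melt ice: 55.59·334 = 18567
  meltwater 0→T: 55.59·4.18·T = 232.37 T
  water cools: 274.6·4.18·(T − 89.96) = 1147.8(T − 89.96)
1380.2 T = 103259 − 18567 = 84692
T ≈ 61.36 °C — above 0 °C, consistent with complete melting.

T_f ≈ 61.4 °C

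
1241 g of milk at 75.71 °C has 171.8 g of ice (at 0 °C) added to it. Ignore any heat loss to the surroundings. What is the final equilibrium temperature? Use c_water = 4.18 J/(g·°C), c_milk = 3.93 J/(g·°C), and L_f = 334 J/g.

T_f ≈ 55.7 °C

Taking heat into each body as positive, Σ m c ΔT = 0:
melt ice: 171.8×334 = 57381; meltwater 0→T: 171.8×4.18×T = 718.12 T; milk: 4877.1(T − 75.71)
5595.3 T = 369248 − 57381 = 311866
T ≈ 55.74 °C (positive, so assuming full melt was valid).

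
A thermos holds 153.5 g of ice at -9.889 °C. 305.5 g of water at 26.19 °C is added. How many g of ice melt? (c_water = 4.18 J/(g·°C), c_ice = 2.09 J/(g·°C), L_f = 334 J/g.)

m_melted ≈ 90.6 g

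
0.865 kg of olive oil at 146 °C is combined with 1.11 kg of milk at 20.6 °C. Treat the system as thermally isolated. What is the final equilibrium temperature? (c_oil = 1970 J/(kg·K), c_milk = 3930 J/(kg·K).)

T_f ≈ 55.8 °C

T_f is the heat-capacity-weighted average of the initial temperatures:
T_f = (1704·146 + 4362.3·20.6) / (1704 + 4362.3)
    = 338655 / 6066.4 ≈ 55.83 °C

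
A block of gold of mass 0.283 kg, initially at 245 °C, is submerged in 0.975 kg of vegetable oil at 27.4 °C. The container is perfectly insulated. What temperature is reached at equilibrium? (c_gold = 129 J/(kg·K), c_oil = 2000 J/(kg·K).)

T_f ≈ 31.4 °C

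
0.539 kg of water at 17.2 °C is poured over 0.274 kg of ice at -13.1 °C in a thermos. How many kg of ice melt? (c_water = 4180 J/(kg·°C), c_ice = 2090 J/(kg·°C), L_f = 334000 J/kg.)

Heat available from the water dropping to 0 °C: 0.539×4180×17.2 = 38752 J.
Warming the ice to 0 °C takes 0.274×2090×13.1 = 7501.8 J, leaving 31250 J for melting.
To melt every bit of ice: 0.274×334000 = 91516 J.
That's not enough to melt it all — equilibrium is at 0 °C with ice remaining.
Mass melted = 31250/334000 ≈ 0.09356 kg.

m_melted ≈ 0.0936 kg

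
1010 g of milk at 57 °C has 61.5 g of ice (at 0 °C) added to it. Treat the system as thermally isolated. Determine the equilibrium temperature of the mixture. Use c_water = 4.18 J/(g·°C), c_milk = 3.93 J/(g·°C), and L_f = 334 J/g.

T_f ≈ 48.7 °C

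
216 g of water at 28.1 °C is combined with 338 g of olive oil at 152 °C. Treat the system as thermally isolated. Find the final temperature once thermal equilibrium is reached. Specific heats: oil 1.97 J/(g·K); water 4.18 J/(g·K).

T_f ≈ 80.7 °C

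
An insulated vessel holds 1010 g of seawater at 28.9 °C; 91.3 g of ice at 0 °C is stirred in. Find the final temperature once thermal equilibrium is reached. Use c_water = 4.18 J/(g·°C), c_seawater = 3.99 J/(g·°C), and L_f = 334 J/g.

T_f ≈ 19.5 °C

Let T be the final temperature. ΣQ_i = 0:
melt ice: 91.3·334 = 30494; meltwater 0→T: 91.3·4.18·T = 381.63 T; seawater: 4029.9(T − 28.9)
4411.5 T = 116464 − 30494 = 85970
T ≈ 19.49 °C (positive, so assuming full melt was valid).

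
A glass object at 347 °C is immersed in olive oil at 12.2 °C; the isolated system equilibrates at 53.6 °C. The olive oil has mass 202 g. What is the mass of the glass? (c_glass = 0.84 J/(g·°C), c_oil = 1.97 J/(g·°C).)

m ≈ 66.8 g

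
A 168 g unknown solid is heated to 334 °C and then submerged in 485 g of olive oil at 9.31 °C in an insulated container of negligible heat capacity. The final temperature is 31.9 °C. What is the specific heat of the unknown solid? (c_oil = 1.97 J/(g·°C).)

Conservation of energy gives ΣQ = 0:
168·c·(31.9 − 334) + 485·1.97·(31.9 − 9.31) = 0
-50753 c = -21584
c = -21584/-50753 ≈ 0.4253 J/(g·°C)

c ≈ 0.425 J/(g·°C)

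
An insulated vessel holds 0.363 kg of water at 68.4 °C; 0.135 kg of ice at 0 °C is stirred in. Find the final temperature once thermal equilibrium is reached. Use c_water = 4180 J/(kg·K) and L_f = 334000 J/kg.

T_f ≈ 28.2 °C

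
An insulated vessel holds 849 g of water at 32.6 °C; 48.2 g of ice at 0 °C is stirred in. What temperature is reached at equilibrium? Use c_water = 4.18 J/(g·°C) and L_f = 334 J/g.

T_f ≈ 26.6 °C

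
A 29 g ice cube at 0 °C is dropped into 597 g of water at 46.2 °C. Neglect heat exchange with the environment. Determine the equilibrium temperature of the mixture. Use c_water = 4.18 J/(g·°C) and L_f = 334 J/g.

Energy conservation, ΣQ = 0:
fusion: m_ice L_f = 29×334 = 9686; meltwater 0→T: 29×4.18×T = 121.22 T; water cools: 597×4.18×(T − 46.2) = 2495.5(T − 46.2)
2616.7 T = 115290 − 9686 = 105604
T ≈ 40.36 °C — above 0 °C, consistent with complete melting.

T_f ≈ 40.4 °C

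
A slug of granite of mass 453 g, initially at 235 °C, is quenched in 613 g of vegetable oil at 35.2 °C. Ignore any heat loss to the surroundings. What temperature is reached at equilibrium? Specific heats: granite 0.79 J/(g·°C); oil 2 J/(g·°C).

T_f ≈ 80.3 °C

Net heat exchanged in the isolated system is zero:
453·0.79·(T − 235) + 613·2·(T − 35.2) = 0
(357.87 + 1226) T = 357.87·235 + 1226·35.2
T = 127255 / 1583.9 = 80.3 °C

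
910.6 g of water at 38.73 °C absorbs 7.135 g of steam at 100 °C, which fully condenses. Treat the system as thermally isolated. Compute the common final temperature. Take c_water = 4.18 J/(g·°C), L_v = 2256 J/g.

Energy conservation, ΣQ = 0:
latent heat released on condensation: 7.135×2256 = 16097; condensate cools 100→T: 7.135×4.18×(T − 100) = 29.82(T − 100); water warms: 910.6×4.18×(T − 38.73) = 3806.3(T − 38.73)
3836.1 T = 16097 + 2982.4 + 147418 = 166497
T ≈ 43.40 °C, under the boiling point, so the assumption holds.

T_f ≈ 43.4 °C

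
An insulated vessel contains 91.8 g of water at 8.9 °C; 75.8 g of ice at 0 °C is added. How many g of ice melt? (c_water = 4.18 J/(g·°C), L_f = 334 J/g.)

m_melted ≈ 10.2 g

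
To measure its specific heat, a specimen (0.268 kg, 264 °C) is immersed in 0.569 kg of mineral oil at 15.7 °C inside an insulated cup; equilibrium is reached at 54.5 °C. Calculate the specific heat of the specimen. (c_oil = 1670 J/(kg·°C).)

Heat lost by the specimen = heat gained by the oil:
0.268·c·(264 − 54.5) = 0.569·1670·(54.5 − 15.7)
56.15 c = 36869  ⇒  c ≈ 656.7 J/(kg·°C)

c ≈ 657 J/(kg·°C)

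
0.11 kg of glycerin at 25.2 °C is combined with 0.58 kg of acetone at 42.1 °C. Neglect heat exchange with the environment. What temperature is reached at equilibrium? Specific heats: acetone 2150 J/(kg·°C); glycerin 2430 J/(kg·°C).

T_f ≈ 39.1 °C

Taking heat into each body as positive, Σ m c ΔT = 0:
0.58·2150·(T − 42.1) + 0.11·2430·(T − 25.2) = 0
1247(T − 42.1) + 267.3(T − 25.2) = 0
1514.3 T = 59235
T ≈ 39.12 °C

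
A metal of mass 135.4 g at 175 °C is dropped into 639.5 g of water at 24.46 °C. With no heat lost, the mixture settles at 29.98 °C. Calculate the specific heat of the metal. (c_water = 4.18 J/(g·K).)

Heat gained plus heat lost sum to zero:
135.4×c×(29.98 − 175) + 639.5×4.18×(29.98 − 24.46) = 0
-19636 c = -14756
c = -14756/-19636 ≈ 0.7515 J/(g·K)

c ≈ 0.751 J/(g·K)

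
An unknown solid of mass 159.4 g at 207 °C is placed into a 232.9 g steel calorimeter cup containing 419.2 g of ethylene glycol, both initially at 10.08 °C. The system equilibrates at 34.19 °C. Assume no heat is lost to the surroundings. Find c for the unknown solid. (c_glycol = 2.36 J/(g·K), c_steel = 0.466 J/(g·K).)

Let T be the final temperature. ΣQ_i = 0:
159.4·c·(34.19 − 207) + 419.2·2.36·(34.19 − 10.08) + 232.9·0.466·(34.19 − 10.08) = 0
-27546 c = -26469
c = -26469/-27546 ≈ 0.9609 J/(g·K)

c ≈ 0.961 J/(g·K)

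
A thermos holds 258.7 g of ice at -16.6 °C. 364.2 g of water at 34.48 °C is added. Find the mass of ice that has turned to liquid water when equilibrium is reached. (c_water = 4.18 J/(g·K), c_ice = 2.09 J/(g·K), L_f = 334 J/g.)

m_melted ≈ 130 g

Water can give up m c ΔT = 364.2×4.18×34.48 = 52491 J before reaching 0 °C.
Of that, 258.7×2.09×16.6 = 8975.3 J goes to bring the ice to 0 °C, leaving 43515 J.
Melting all 258.7 g of ice would need 258.7×334 = 86406 J.
43515 J < 86406 J, so only part of the ice melts and the system sits at 0 °C.
m_melted×334 = 43515  ⇒  m_melted ≈ 130.3 g.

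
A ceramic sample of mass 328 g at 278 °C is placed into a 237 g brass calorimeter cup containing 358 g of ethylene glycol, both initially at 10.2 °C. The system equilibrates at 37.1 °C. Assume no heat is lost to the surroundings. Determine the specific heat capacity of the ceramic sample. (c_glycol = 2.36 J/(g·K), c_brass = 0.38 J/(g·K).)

Conservation of energy gives ΣQ = 0:
328×c×(37.1 − 278) + 358×2.36×(37.1 − 10.2) + 237×0.38×(37.1 − 10.2) = 0
-79015 c = -25150
c = -25150/-79015 ≈ 0.3183 J/(g·K)

c ≈ 0.318 J/(g·K)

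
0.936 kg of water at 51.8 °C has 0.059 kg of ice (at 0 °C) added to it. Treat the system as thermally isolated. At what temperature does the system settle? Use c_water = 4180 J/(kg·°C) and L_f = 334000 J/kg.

Sum of m c ΔT and latent-heat terms is zero:
latent heat to melt: 0.059×334000 = 19706
  meltwater 0→T: 0.059×4180×T = 246.62 T
  water cools: 0.936×4180×(T − 51.8) = 3912.5(T − 51.8)
4159.1 T = 202666 − 19706 = 182960
T ≈ 43.99 °C (positive, so assuming full melt was valid).

T_f ≈ 44.0 °C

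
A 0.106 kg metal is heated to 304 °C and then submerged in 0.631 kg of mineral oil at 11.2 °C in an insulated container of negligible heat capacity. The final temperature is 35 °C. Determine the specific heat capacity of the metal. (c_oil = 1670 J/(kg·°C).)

c ≈ 880 J/(kg·°C)

Setting the total heat transfer to zero:
0.106×c×(35 − 304) + 0.631×1670×(35 − 11.2) = 0
-28.51 c = -25080
c = -25080/-28.51 ≈ 879.6 J/(kg·°C)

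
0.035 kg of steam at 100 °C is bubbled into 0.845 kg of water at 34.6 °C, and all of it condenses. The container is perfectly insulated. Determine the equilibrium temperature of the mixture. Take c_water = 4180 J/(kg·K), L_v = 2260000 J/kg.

T_f ≈ 58.7 °C

Net heat exchanged in the isolated system is zero:
condense steam: −0.035·2260000 = −79100
  condensate cools 100→T: 0.035·4180·(T − 100) = 146.3(T − 100)
  original water: 3532.1(T − 34.6)
3678.4 T = 79100 + 14630 + 122211 = 215941
T ≈ 58.71 °C, under the boiling point, so the assumption holds.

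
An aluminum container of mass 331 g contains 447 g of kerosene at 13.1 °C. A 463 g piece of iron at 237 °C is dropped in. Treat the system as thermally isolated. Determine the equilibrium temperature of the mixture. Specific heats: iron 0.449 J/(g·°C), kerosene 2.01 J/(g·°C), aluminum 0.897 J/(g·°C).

T_f is the heat-capacity-weighted average of the initial temperatures:
T_f = (207.89*237 + 898.47*13.1 + 296.91*13.1) / (207.89 + 898.47 + 296.91)
    = 64929 / 1403.3 ≈ 46.27 °C

T_f ≈ 46.3 °C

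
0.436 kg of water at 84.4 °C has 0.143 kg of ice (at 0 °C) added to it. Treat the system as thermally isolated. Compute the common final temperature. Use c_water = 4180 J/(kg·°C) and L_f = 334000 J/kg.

Energy balance with sensible and latent terms:
latent heat to melt: 0.143·334000 = 47762; meltwater 0→T: 0.143·4180·T = 597.74 T; water cools: 0.436·4180·(T − 84.4) = 1822.5(T − 84.4)
2420.2 T = 153817 − 47762 = 106055
T ≈ 43.82 °C — above 0 °C, consistent with complete melting.

T_f ≈ 43.8 °C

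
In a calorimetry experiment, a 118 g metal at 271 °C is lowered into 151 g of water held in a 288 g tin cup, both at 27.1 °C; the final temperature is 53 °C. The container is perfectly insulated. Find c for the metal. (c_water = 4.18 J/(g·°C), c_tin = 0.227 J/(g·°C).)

Conservation of energy gives ΣQ = 0:
118·c·(53 − 271) + 151·4.18·(53 − 27.1) + 288·0.227·(53 − 27.1) = 0
-25724 c = -18041
c = -18041/-25724 ≈ 0.7013 J/(g·°C)

c ≈ 0.701 J/(g·°C)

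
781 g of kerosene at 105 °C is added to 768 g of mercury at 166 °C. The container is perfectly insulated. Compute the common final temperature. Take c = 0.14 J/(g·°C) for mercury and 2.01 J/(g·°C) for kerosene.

T_f ≈ 108.9 °C

Heat gained plus heat lost sum to zero:
768*0.14*(T − 166) + 781*2.01*(T − 105) = 0
(107.52 + 1569.8) T = 107.52*166 + 1569.8*105
T ≈ 108.91 °C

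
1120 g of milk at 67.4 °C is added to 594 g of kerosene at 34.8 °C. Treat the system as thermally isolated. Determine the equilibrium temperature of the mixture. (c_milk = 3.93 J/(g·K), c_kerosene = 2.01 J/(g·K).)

T_f ≈ 60.4 °C

Set heat shed by the hot body equal to heat absorbed by the cold body:
1120*3.93*(67.4 − T) = 594*2.01*(T − 34.8)
4401.6(67.4 − T) = 1193.9(T − 34.8)
5595.5 T = 338217  ⇒  T ≈ 60.44 °C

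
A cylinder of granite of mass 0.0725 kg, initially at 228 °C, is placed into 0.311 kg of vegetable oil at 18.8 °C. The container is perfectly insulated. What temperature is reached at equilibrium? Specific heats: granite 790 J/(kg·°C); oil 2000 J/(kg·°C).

Energy conservation, ΣQ = 0:
0.0725×790×(T − 228) + 0.311×2000×(T − 18.8) = 0
679.27 T = 24752
T ≈ 36.44 °C

T_f ≈ 36.4 °C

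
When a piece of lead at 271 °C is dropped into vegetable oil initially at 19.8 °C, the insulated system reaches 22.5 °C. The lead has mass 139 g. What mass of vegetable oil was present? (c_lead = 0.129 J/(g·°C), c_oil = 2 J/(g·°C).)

Heat lost by the lead = heat gained by the oil:
139·0.129·(271 − 22.5) = m·2·(22.5 − 19.8)
5.4 m = 4455.9  ⇒  m ≈ 825.2 g

m ≈ 825 g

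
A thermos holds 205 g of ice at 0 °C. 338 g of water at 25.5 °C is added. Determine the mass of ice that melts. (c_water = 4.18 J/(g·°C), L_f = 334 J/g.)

Water can give up m c ΔT = 338×4.18×25.5 = 36027 J before reaching 0 °C.
Melting all 205 g of ice would need 205×334 = 68470 J.
That's not enough to melt it all — equilibrium is at 0 °C with ice remaining.
Mass melted = 36027/334 ≈ 107.9 g.

m_melted ≈ 108 g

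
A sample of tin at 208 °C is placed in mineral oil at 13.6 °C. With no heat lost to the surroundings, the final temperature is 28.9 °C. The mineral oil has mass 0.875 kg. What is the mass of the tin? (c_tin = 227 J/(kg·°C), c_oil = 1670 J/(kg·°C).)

Let T be the final temperature. ΣQ_i = 0:
m·227·(28.9 − 208) + 0.875·1670·(28.9 − 13.6) = 0
-40656 m = -22357
m = -22357/-40656 ≈ 0.5499 kg

m ≈ 0.55 kg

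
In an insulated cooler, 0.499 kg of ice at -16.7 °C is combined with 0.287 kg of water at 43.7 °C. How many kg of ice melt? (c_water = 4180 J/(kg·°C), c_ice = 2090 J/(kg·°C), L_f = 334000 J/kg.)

Water can give up m c ΔT = 0.287×4180×43.7 = 52425 J before reaching 0 °C.
Of that, 0.499×2090×16.7 = 17417 J goes to bring the ice to 0 °C, leaving 35009 J.
Fully melting the ice requires m_ice L_f = 0.499×334000 = 166666 J.
Since 35009 < 166666 J, not all the ice melts; equilibrium is at 0 °C.
m_melt = 35009 / L_f = 0.1048 kg.

m_melted ≈ 0.105 kg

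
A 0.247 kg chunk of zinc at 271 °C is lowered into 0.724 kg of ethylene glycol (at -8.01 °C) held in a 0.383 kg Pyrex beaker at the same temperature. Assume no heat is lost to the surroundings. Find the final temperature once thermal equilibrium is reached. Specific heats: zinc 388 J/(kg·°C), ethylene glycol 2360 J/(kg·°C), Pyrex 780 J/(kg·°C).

T_f ≈ 4.7 °C

T_f is the heat-capacity-weighted average of the initial temperatures:
T_f = (95.84·271 + 1708.6·(-8.01) + 298.74·(-8.01)) / (95.84 + 1708.6 + 298.74)
    = 9892.4 / 2103.2 ≈ 4.70 °C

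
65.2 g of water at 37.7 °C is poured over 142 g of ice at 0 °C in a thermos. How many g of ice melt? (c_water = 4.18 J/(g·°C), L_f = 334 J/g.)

m_melted ≈ 30.8 g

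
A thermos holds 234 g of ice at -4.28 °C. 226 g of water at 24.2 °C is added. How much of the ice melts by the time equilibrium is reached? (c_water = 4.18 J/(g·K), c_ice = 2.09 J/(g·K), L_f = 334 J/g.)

m_melted ≈ 62.2 g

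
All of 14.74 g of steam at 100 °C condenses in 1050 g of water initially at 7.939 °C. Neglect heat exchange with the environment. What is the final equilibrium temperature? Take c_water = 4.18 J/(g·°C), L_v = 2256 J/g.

Energy conservation, ΣQ = 0:
latent heat released on condensation: 14.74·2256 = 33253; condensed water 100 °C→T: 61.61(T − 100); water warms: 1050·4.18·(T − 7.939) = 4389(T − 7.939)
4450.6 T = 33253 + 6161.3 + 34844 = 74259
T ≈ 16.69 °C (< 100 °C, so full condensation is consistent).

T_f ≈ 16.7 °C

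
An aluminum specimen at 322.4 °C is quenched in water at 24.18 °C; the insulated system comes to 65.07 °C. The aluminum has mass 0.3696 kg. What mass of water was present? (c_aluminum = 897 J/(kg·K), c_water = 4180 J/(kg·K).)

m ≈ 0.499 kg

Let T be the final temperature. ΣQ_i = 0:
0.3696×897×(65.07 − 322.4) + m×4180×(65.07 − 24.18) = 0
170920 m = 85313
m = 85313/170920 ≈ 0.4991 kg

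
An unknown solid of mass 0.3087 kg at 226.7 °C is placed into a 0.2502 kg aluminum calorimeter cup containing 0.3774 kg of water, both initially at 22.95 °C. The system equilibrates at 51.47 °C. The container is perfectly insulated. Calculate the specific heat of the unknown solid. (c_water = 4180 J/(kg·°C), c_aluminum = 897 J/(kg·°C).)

Taking heat into each body as positive, Σ m c ΔT = 0:
0.3087·c·(51.47 − 226.7) + 0.3774·4180·(51.47 − 22.95) + 0.2502·897·(51.47 − 22.95) = 0
-54.09 c = -51392
c = -51392/-54.09 ≈ 950.1 J/(kg·°C)

c ≈ 950 J/(kg·°C)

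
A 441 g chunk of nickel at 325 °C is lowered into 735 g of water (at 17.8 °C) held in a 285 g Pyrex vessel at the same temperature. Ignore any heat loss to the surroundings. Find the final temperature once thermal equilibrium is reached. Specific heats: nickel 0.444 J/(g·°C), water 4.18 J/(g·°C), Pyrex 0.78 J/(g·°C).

T_f ≈ 35.0 °C

Energy conservation, ΣQ = 0:
441×0.444×(T − 325) + 735×4.18×(T − 17.8) + 285×0.78×(T − 17.8) = 0
195.8(T − 325) + 3072.3(T − 17.8) + 222.3(T − 17.8) = 0
3490.4 T = 122280
T ≈ 35.03 °C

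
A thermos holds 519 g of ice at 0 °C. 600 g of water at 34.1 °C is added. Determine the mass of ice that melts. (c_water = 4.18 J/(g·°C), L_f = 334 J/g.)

Cooling the water to 0 °C releases 600×4.18×34.1 = 85523 J.
To melt every bit of ice: 519×334 = 173346 J.
That's not enough to melt it all — equilibrium is at 0 °C with ice remaining.
m_melted×334 = 85523  ⇒  m_melted ≈ 256.1 g.

m_melted ≈ 256 g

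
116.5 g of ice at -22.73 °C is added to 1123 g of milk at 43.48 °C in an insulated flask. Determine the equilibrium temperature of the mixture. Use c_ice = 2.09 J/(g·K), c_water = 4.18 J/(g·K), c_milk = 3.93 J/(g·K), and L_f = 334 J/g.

T_f ≈ 30.1 °C

Net heat exchanged in the isolated system is zero:
warm ice to 0 °C: 116.5×2.09×(0 − (-22.73)) = 5534.4; fusion: m_ice L_f = 116.5×334 = 38911; warm the meltwater: 486.97 T; milk cools: 1123×3.93×(T − 43.48) = 4413.4(T − 43.48)
4900.4 T = 191894 − 44445 = 147449
T ≈ 30.09 °C. Since T > 0 °C, the all-ice-melts assumption holds.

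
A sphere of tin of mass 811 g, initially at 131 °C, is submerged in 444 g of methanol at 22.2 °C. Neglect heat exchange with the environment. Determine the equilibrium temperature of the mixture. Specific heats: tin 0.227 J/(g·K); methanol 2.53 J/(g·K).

T_f ≈ 37.5 °C

Heat lost by the tin equals heat gained by the methanol:
811·0.227·(131 − T) = 444·2.53·(T − 22.2)
184.1(131 − T) = 1123.3(T − 22.2)
1307.4 T = 49054  ⇒  T ≈ 37.52 °C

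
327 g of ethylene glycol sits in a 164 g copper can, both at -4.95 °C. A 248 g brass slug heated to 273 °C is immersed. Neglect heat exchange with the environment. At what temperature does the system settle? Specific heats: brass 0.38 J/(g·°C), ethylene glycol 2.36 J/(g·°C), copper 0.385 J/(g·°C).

T_f ≈ 23.2 °C

Energy conservation, ΣQ = 0:
248*0.38*(T − 273) + 327*2.36*(T − (-4.95)) + 164*0.385*(T − (-4.95)) = 0
929.1 T = 21595
T ≈ 23.24 °C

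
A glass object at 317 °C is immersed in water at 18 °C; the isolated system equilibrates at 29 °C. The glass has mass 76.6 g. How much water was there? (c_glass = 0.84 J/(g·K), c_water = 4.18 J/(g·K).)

m ≈ 403 g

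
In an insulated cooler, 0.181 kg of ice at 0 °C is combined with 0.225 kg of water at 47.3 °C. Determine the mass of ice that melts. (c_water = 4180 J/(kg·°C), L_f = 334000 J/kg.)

Heat available from the water dropping to 0 °C: 0.225·4180·47.3 = 44486 J.
Melting all 0.181 kg of ice would need 0.181·334000 = 60454 J.
Since 44486 < 60454 J, not all the ice melts; equilibrium is at 0 °C.
m_melt = 44486 / L_f = 0.1332 kg.

m_melted ≈ 0.133 kg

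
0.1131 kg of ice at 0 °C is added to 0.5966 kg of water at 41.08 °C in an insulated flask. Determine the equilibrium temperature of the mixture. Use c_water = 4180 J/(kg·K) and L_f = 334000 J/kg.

T_f ≈ 21.8 °C

Setting the total heat transfer to zero:
melt ice: 0.1131×334000 = 37775; warm the meltwater: 472.76 T; water cools: 0.5966×4180×(T − 41.08) = 2493.8(T − 41.08)
2966.5 T = 102445 − 37775 = 64669
T ≈ 21.80 °C. Since T > 0 °C, the all-ice-melts assumption holds.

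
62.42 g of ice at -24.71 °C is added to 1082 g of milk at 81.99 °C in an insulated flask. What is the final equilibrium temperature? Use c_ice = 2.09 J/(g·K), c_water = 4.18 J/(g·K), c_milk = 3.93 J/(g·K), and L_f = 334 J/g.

Energy conservation, ΣQ = 0:
warm ice to 0 °C: 62.42×2.09×(0 − (-24.71)) = 3223.6
  fusion: m_ice L_f = 62.42×334 = 20848
  meltwater 0→T: 62.42×4.18×T = 260.92 T
  milk: 4252.3(T − 81.99)
4513.2 T = 348643 − 24072 = 324571
T ≈ 71.92 °C — above 0 °C, consistent with complete melting.

T_f ≈ 71.9 °C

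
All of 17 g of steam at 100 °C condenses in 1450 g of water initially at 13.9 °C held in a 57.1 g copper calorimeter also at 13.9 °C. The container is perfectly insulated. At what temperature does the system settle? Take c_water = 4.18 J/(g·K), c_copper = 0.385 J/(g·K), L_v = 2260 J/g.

Energy balance with sensible and latent terms:
steam→water at 100 °C releases m L_v = 17×2260 = 38420; condensed water 100 °C→T: 71.06(T − 100); original water: 6061(T − 13.9); copper cup: 57.1×0.385×(T − 13.9) = 21.98(T − 13.9)
6154 T = 38420 + 7106 + 84553 = 130079
T ≈ 21.14 °C — below 100 °C, confirming all the steam condensed.

T_f ≈ 21.1 °C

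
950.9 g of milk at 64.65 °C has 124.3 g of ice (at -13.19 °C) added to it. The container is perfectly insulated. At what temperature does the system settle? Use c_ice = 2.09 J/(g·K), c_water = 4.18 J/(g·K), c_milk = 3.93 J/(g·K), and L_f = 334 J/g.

T_f ≈ 46.2 °C

Let T be the final temperature. ΣQ_i = 0:
warm ice to 0 °C: 124.3×2.09×(0 − (-13.19)) = 3426.6; melt ice: 124.3×334 = 41516; warm the meltwater: 519.57 T; milk: 3737(T − 64.65)
4256.6 T = 241599 − 44943 = 196657
T ≈ 46.20 °C — above 0 °C, consistent with complete melting.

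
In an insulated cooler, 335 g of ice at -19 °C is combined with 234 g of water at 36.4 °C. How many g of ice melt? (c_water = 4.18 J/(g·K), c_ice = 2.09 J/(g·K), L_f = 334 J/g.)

m_melted ≈ 66.8 g

Heat available from the water dropping to 0 °C: 234×4.18×36.4 = 35604 J.
Of that, 335×2.09×19 = 13303 J goes to bring the ice to 0 °C, leaving 22301 J.
To melt every bit of ice: 335×334 = 111890 J.
22301 J < 111890 J, so only part of the ice melts and the system sits at 0 °C.
m_melt = 22301 / L_f = 66.77 g.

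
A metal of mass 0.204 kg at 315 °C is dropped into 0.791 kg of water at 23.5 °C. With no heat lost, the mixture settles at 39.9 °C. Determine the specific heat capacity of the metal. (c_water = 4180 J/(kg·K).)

c ≈ 966 J/(kg·K)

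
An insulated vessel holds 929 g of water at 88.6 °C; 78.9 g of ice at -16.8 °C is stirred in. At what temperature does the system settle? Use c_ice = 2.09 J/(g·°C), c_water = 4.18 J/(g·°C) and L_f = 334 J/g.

Energy conservation, ΣQ = 0:
ice -16.8→0 °C: 78.9×2.09×16.8 = 2770.3
  fusion: m_ice L_f = 78.9×334 = 26353
  warm the meltwater: 329.8 T
  water cools: 929×4.18×(T − 88.6) = 3883.2(T − 88.6)
4213 T = 344053 − 29123 = 314930
T ≈ 74.75 °C (positive, so assuming full melt was valid).

T_f ≈ 74.8 °C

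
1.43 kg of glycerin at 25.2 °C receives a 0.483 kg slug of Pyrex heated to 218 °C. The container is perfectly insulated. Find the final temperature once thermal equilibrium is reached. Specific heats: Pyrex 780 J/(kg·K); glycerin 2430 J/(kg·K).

Net heat exchanged in the isolated system is zero:
0.483·780·(T − 218) + 1.43·2430·(T − 25.2) = 0
376.74(T − 218) + 3474.9(T − 25.2) = 0
(376.74 + 3474.9) T = 376.74·218 + 3474.9·25.2
T = 169697/3851.6 ≈ 44.06 °C

T_f ≈ 44.1 °C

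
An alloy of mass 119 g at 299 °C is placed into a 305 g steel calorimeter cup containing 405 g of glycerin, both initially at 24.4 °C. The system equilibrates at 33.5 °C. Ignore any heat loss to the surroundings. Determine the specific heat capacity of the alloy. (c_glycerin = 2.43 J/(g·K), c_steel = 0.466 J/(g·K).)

c ≈ 0.324 J/(g·K)

Heat gained plus heat lost sum to zero:
119×c×(33.5 − 299) + 405×2.43×(33.5 − 24.4) + 305×0.466×(33.5 − 24.4) = 0
-31594 c = -10249
c = -10249/-31594 ≈ 0.3244 J/(g·K)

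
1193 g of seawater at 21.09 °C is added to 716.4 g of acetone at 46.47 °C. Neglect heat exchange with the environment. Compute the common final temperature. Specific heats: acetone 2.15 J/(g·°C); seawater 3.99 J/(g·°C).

Set heat shed by the hot body equal to heat absorbed by the cold body:
716.4*2.15*(46.47 − T) = 1193*3.99*(T − 21.09)
1540.3(46.47 − T) = 4760.1(T − 21.09)
6300.3 T = 171966  ⇒  T ≈ 27.29 °C

T_f ≈ 27.3 °C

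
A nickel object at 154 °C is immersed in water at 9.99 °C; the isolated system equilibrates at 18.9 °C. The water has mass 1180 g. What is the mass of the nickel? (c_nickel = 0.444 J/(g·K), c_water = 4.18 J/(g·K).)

Heat lost by the nickel = heat gained by the water:
m×0.444×(154 − 18.9) = 1180×4.18×(18.9 − 9.99)
59.98 m = 43948  ⇒  m ≈ 732.7 g

m ≈ 733 g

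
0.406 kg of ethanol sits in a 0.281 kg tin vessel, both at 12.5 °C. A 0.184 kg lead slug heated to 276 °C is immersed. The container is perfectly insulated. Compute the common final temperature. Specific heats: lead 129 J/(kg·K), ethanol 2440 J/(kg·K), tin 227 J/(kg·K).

With ΣQ=0 the equilibrium temperature is the m·c-weighted mean:
T_f = (23.74×276 + 990.64×12.5 + 63.79×12.5) / (23.74 + 990.64 + 63.79)
    = 19731 / 1078.2 ≈ 18.30 °C

T_f ≈ 18.3 °C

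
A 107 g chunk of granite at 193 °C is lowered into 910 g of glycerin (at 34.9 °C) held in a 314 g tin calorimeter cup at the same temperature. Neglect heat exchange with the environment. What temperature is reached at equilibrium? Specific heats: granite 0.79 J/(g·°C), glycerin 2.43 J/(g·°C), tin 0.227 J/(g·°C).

T_f ≈ 40.5 °C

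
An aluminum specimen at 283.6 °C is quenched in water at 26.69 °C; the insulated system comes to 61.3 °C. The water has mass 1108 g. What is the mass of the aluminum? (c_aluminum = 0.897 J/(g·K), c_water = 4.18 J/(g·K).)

m ≈ 804 g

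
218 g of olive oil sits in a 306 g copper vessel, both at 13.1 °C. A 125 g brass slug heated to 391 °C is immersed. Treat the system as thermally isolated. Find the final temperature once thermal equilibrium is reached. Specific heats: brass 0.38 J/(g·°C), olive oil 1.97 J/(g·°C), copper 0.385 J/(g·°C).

Net heat exchanged in the isolated system is zero:
125×0.38×(T − 391) + 218×1.97×(T − 13.1) + 306×0.385×(T − 13.1) = 0
47.5(T − 391) + 429.46(T − 13.1) + 117.81(T − 13.1) = 0
(47.5 + 429.46 + 117.81) T = 47.5×391 + 429.46×13.1 + 117.81×13.1
T = 25742/594.77 ≈ 43.28 °C

T_f ≈ 43.3 °C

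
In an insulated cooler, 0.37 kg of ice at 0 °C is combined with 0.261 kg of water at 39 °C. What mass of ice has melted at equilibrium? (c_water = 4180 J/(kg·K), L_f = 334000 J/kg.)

m_melted ≈ 0.127 kg

Cooling the water to 0 °C releases 0.261×4180×39 = 42548 J.
To melt every bit of ice: 0.37×334000 = 123580 J.
42548 J < 123580 J, so only part of the ice melts and the system sits at 0 °C.
m_melted×334000 = 42548  ⇒  m_melted ≈ 0.1274 kg.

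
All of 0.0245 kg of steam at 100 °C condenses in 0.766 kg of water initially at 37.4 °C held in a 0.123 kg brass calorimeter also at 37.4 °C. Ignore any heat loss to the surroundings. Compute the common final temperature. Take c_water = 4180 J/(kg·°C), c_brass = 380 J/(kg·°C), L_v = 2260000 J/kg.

T_f ≈ 55.8 °C

Let T be the final temperature. ΣQ_i = 0:
steam→water at 100 °C releases m L_v = 0.0245·2260000 = 55370
  condensate cools 100→T: 0.0245·4180·(T − 100) = 102.41(T − 100)
  water warms: 0.766·4180·(T − 37.4) = 3201.9(T − 37.4)
  cup: 46.74(T − 37.4)
3351 T = 55370 + 10241 + 121498 = 187109
T ≈ 55.84 °C, under the boiling point, so the assumption holds.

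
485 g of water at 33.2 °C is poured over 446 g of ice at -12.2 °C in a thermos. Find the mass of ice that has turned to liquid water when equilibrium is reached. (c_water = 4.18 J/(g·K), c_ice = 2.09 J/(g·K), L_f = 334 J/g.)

m_melted ≈ 167 g

Cooling the water to 0 °C releases 485×4.18×33.2 = 67306 J.
Of that, 446×2.09×12.2 = 11372 J goes to bring the ice to 0 °C, leaving 55934 J.
Melting all 446 g of ice would need 446×334 = 148964 J.
That's not enough to melt it all — equilibrium is at 0 °C with ice remaining.
m_melt = 55934 / L_f = 167.5 g.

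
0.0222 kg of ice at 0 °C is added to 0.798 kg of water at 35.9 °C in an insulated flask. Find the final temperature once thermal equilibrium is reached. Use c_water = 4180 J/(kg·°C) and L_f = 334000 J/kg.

T_f ≈ 32.8 °C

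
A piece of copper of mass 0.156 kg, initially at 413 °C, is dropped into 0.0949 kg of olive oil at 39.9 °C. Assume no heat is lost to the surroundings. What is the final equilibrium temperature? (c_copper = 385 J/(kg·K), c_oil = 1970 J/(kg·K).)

Net heat exchanged in the isolated system is zero:
0.156·385·(T − 413) + 0.0949·1970·(T − 39.9) = 0
247.01 T = 32264
T ≈ 130.62 °C

T_f ≈ 130.6 °C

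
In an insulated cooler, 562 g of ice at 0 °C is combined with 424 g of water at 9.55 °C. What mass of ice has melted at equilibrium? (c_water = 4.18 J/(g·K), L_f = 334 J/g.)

m_melted ≈ 50.7 g

Water can give up m c ΔT = 424·4.18·9.55 = 16926 J before reaching 0 °C.
Melting all 562 g of ice would need 562·334 = 187708 J.
Since 16926 < 187708 J, not all the ice melts; equilibrium is at 0 °C.
m_melt = 16926 / L_f = 50.68 g.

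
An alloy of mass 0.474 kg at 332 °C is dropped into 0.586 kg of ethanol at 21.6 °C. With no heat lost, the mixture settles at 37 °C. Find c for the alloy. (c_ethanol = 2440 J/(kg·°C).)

c ≈ 157 J/(kg·°C)

Energy conservation, ΣQ = 0:
0.474·c·(37 − 332) + 0.586·2440·(37 − 21.6) = 0
-139.83 c = -22020
c = -22020/-139.83 ≈ 157.5 J/(kg·°C)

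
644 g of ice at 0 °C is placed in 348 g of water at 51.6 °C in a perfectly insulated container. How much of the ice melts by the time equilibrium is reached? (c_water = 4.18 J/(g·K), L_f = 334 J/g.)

m_melted ≈ 225 g

Cooling the water to 0 °C releases 348×4.18×51.6 = 75059 J.
To melt every bit of ice: 644×334 = 215096 J.
75059 J < 215096 J, so only part of the ice melts and the system sits at 0 °C.
m_melt = 75059 / L_f = 224.7 g.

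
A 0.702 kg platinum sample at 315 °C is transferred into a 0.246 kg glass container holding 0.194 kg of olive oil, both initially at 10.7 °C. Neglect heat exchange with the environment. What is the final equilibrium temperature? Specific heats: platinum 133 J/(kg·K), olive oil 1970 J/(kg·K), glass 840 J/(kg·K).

Conservation of energy gives ΣQ = 0:
0.702×133×(T − 315) + 0.194×1970×(T − 10.7) + 0.246×840×(T − 10.7) = 0
682.19 T = 35711
T = 35711/682.19 ≈ 52.35 °C

T_f ≈ 52.3 °C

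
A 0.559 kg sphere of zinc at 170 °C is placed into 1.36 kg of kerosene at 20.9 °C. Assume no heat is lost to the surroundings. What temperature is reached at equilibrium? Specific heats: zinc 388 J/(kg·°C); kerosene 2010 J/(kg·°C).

T_f ≈ 31.9 °C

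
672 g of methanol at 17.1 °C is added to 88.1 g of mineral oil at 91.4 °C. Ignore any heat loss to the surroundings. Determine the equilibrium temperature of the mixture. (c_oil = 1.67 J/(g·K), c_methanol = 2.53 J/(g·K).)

T_f ≈ 23.0 °C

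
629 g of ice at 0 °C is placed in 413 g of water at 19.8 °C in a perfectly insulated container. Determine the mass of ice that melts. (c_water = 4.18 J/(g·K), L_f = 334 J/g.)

m_melted ≈ 102 g

Heat available from the water dropping to 0 °C: 413·4.18·19.8 = 34182 J.
To melt every bit of ice: 629·334 = 210086 J.
34182 J < 210086 J, so only part of the ice melts and the system sits at 0 °C.
m_melt = 34182 / L_f = 102.3 g.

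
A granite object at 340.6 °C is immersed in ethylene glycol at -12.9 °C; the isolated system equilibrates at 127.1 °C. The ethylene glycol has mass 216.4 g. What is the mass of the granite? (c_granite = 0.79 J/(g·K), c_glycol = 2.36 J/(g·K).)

|Q_granite| = |Q_glycol|:
m·0.79·(340.6 − 127.1) = 216.4·2.36·(127.1 − (-12.9))
168.67 m = 71499  ⇒  m ≈ 423.9 g

m ≈ 424 g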